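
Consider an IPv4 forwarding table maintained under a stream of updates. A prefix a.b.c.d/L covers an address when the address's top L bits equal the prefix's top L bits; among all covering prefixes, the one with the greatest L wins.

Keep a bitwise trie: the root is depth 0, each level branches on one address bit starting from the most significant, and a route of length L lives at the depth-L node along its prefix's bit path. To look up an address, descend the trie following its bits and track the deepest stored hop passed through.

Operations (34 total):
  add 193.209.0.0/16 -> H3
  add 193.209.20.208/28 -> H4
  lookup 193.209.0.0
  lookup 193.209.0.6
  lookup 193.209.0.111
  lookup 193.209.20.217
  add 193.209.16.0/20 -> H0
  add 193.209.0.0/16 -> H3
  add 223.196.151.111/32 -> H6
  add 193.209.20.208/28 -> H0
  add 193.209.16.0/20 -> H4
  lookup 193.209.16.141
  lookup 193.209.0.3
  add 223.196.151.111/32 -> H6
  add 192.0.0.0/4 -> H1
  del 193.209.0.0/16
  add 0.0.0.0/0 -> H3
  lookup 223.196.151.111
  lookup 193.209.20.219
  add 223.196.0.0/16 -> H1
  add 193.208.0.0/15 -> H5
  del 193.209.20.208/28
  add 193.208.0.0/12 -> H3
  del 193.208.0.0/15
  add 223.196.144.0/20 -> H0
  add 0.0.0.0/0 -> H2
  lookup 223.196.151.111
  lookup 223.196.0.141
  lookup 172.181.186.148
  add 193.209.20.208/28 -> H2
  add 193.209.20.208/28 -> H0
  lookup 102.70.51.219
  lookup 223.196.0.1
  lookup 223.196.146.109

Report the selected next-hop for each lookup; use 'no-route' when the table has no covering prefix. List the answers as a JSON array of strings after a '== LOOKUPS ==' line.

Apply in order:
  add 193.209.0.0/16 -> H3 at depth 16
  add 193.209.20.208/28 -> H4 at depth 28
  Q 193.209.0.0: descend 1100000111010001000 ; hops seen [H3] ; pick H3
  Q 193.209.0.6: descend 1100000111010001000 ; hops seen [H3] ; pick H3
  Q 193.209.0.111: descend 1100000111010001000 ; hops seen [H3] ; pick H3
  Q 193.209.20.217: descend 1100000111010001000101001101 ; hops seen [H3,H4] ; pick H4
  add 193.209.16.0/20 -> H0 at depth 20
  add 193.209.0.0/16 -> H3 at depth 16
  add 223.196.151.111/32 -> H6 at depth 32
  add 193.209.20.208/28 -> H0 at depth 28
  add 193.209.16.0/20 -> H4 at depth 20
  Q 193.209.16.141: descend 110000011101000100010 ; hops seen [H3,H4] ; pick H4
  Q 193.209.0.3: descend 1100000111010001000 ; hops seen [H3] ; pick H3
  add 223.196.151.111/32 -> H6 at depth 32
  add 192.0.0.0/4 -> H1 at depth 4
  del 193.209.0.0/16 (clear depth 16)
  add 0.0.0.0/0 -> H3 at depth 0
  Q 223.196.151.111: descend 11011111110001001001011101101111 ; hops seen [H3,H6] ; pick H6
  Q 193.209.20.219: descend 1100000111010001000101001101 ; hops seen [H3,H1,H4,H0] ; pick H0
  add 223.196.0.0/16 -> H1 at depth 16
  add 193.208.0.0/15 -> H5 at depth 15
  del 193.209.20.208/28 (clear depth 28)
  add 193.208.0.0/12 -> H3 at depth 12
  del 193.208.0.0/15 (clear depth 15)
  add 223.196.144.0/20 -> H0 at depth 20
  add 0.0.0.0/0 -> H2 at depth 0
  Q 223.196.151.111: descend 11011111110001001001011101101111 ; hops seen [H2,H1,H0,H6] ; pick H6
  Q 223.196.0.141: descend 1101111111000100 ; hops seen [H2,H1] ; pick H1
  Q 172.181.186.148: descend 1 ; hops seen [H2] ; pick H2
  add 193.209.20.208/28 -> H2 at depth 28
  add 193.209.20.208/28 -> H0 at depth 28
  Q 102.70.51.219: descend ε ; hops seen [H2] ; pick H2
  Q 223.196.0.1: descend 1101111111000100 ; hops seen [H2,H1] ; pick H1
  Q 223.196.146.109: descend 110111111100010010010 ; hops seen [H2,H1,H0] ; pick H0

== LOOKUPS ==
["H3","H3","H3","H4","H4","H3","H6","H0","H6","H1","H2","H2","H1","H0"]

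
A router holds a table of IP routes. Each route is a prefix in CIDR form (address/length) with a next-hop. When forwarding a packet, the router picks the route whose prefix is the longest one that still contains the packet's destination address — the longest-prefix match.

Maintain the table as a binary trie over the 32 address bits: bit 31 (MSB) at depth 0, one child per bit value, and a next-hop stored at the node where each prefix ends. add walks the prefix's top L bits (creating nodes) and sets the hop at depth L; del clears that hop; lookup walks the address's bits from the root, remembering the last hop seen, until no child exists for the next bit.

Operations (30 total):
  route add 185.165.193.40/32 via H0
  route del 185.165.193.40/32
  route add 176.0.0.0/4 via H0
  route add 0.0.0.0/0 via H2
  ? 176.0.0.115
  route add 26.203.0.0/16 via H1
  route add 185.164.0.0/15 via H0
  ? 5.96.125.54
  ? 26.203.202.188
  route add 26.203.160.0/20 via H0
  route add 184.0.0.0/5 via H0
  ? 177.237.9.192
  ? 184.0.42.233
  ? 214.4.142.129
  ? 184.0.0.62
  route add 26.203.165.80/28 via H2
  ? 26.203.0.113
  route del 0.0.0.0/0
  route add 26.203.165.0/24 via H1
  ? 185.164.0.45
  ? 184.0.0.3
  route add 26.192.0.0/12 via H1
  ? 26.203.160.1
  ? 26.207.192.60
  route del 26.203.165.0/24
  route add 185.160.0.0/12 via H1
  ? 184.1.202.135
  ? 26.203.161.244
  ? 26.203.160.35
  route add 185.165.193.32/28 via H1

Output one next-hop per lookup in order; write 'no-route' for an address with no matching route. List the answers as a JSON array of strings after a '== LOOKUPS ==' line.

Apply in order:
  + 185.165.193.40/32 (H0) depth=32
  - 185.165.193.40/32 clear@32
  + 176.0.0.0/4 (H0) depth=4
  + 0.0.0.0/0 (H2) depth=0
  lookup 176.0.0.115: bits 1011 walk d0:H2→d1:-→d2:-→d3:-→d4:H0 -> H0
  + 26.203.0.0/16 (H1) depth=16
  + 185.164.0.0/15 (H0) depth=15
  lookup 5.96.125.54: bits 000 walk d0:H2→d1:-→d2:-→d3:- -> H2
  lookup 26.203.202.188: bits 0001101011001011 walk d0:H2→d1:-→d2:-→d3:-→d4:-→d5:-→d6:-→d7:-→d8:-→d9:-→d10:-→d11:-→d12:-→d13:-→d14:-→d15:-→d16:H1 -> H1
  + 26.203.160.0/20 (H0) depth=20
  + 184.0.0.0/5 (H0) depth=5
  lookup 177.237.9.192: bits 1011 walk d0:H2→d1:-→d2:-→d3:-→d4:H0 -> H0
  lookup 184.0.42.233: bits 1011100 walk d0:H2→d1:-→d2:-→d3:-→d4:H0→d5:H0→d6:-→d7:- -> H0
  lookup 214.4.142.129: bits 1 walk d0:H2→d1:- -> H2
  lookup 184.0.0.62: bits 1011100 walk d0:H2→d1:-→d2:-→d3:-→d4:H0→d5:H0→d6:-→d7:- -> H0
  + 26.203.165.80/28 (H2) depth=28
  lookup 26.203.0.113: bits 0001101011001011 walk d0:H2→d1:-→d2:-→d3:-→d4:-→d5:-→d6:-→d7:-→d8:-→d9:-→d10:-→d11:-→d12:-→d13:-→d14:-→d15:-→d16:H1 -> H1
  - 0.0.0.0/0 clear@0
  + 26.203.165.0/24 (H1) depth=24
  lookup 185.164.0.45: bits 101110011010010 walk d0:-→d1:-→d2:-→d3:-→d4:H0→d5:H0→d6:-→d7:-→d8:-→d9:-→d10:-→d11:-→d12:-→d13:-→d14:-→d15:H0 -> H0
  lookup 184.0.0.3: bits 1011100 walk d0:-→d1:-→d2:-→d3:-→d4:H0→d5:H0→d6:-→d7:- -> H0
  + 26.192.0.0/12 (H1) depth=12
  lookup 26.203.160.1: bits 000110101100101110100 walk d0:-→d1:-→d2:-→d3:-→d4:-→d5:-→d6:-→d7:-→d8:-→d9:-→d10:-→d11:-→d12:H1→d13:-→d14:-→d15:-→d16:H1→d17:-→d18:-→d19:-→d20:H0→d21:- -> H0
  lookup 26.207.192.60: bits 0001101011001 walk d0:-→d1:-→d2:-→d3:-→d4:-→d5:-→d6:-→d7:-→d8:-→d9:-→d10:-→d11:-→d12:H1→d13:- -> H1
  - 26.203.165.0/24 clear@24
  + 185.160.0.0/12 (H1) depth=12
  lookup 184.1.202.135: bits 1011100 walk d0:-→d1:-→d2:-→d3:-→d4:H0→d5:H0→d6:-→d7:- -> H0
  lookup 26.203.161.244: bits 000110101100101110100 walk d0:-→d1:-→d2:-→d3:-→d4:-→d5:-→d6:-→d7:-→d8:-→d9:-→d10:-→d11:-→d12:H1→d13:-→d14:-→d15:-→d16:H1→d17:-→d18:-→d19:-→d20:H0→d21:- -> H0
  lookup 26.203.160.35: bits 000110101100101110100 walk d0:-→d1:-→d2:-→d3:-→d4:-→d5:-→d6:-→d7:-→d8:-→d9:-→d10:-→d11:-→d12:H1→d13:-→d14:-→d15:-→d16:H1→d17:-→d18:-→d19:-→d20:H0→d21:- -> H0
  + 185.165.193.32/28 (H1) depth=28

== LOOKUPS ==
["H0","H2","H1","H0","H0","H2","H0","H1","H0","H0","H0","H1","H0","H0","H0"]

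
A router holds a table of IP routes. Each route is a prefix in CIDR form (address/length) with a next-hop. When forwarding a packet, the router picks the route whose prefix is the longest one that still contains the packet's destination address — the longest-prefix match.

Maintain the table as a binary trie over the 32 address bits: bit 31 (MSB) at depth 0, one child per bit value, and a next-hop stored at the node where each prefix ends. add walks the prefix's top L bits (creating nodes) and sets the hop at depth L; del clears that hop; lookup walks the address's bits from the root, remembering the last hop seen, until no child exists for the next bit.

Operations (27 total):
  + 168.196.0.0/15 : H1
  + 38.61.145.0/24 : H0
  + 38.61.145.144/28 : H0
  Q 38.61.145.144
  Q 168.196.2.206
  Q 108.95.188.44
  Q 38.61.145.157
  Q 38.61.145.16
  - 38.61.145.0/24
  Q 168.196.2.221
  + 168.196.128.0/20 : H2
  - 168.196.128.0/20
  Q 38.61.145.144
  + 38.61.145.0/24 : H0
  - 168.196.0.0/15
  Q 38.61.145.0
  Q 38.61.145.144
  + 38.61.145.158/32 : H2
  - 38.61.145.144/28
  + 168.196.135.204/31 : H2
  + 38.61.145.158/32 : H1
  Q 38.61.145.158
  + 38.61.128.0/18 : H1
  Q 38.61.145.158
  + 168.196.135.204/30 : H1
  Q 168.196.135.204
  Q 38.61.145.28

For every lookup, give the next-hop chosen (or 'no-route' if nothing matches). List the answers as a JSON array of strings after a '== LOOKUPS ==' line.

Trace:
  + 168.196.0.0/15 (H1) depth=15
  + 38.61.145.0/24 (H0) depth=24
  + 38.61.145.144/28 (H0) depth=28
  Q 38.61.145.144: descend 0010011000111101100100011001 ; hops seen [H0,H0] ; pick H0
  Q 168.196.2.206: descend 101010001100010 ; hops seen [H1] ; pick H1
  Q 108.95.188.44: descend 0 ; hops seen [∅] ; pick no-route
  Q 38.61.145.157: descend 0010011000111101100100011001 ; hops seen [H0,H0] ; pick H0
  Q 38.61.145.16: descend 001001100011110110010001 ; hops seen [H0] ; pick H0
  - 38.61.145.0/24 clear@24
  Q 168.196.2.221: descend 101010001100010 ; hops seen [H1] ; pick H1
  + 168.196.128.0/20 (H2) depth=20
  - 168.196.128.0/20 clear@20
  Q 38.61.145.144: descend 0010011000111101100100011001 ; hops seen [H0] ; pick H0
  + 38.61.145.0/24 (H0) depth=24
  - 168.196.0.0/15 clear@15
  Q 38.61.145.0: descend 001001100011110110010001 ; hops seen [H0] ; pick H0
  Q 38.61.145.144: descend 0010011000111101100100011001 ; hops seen [H0,H0] ; pick H0
  + 38.61.145.158/32 (H2) depth=32
  - 38.61.145.144/28 clear@28
  + 168.196.135.204/31 (H2) depth=31
  + 38.61.145.158/32 (H1) depth=32
  Q 38.61.145.158: descend 00100110001111011001000110011110 ; hops seen [H0,H1] ; pick H1
  + 38.61.128.0/18 (H1) depth=18
  Q 38.61.145.158: descend 00100110001111011001000110011110 ; hops seen [H1,H0,H1] ; pick H1
  + 168.196.135.204/30 (H1) depth=30
  Q 168.196.135.204: descend 1010100011000100100001111100110 ; hops seen [H1,H2] ; pick H2
  Q 38.61.145.28: descend 001001100011110110010001 ; hops seen [H1,H0] ; pick H0

== LOOKUPS ==
["H0","H1","no-route","H0","H0","H1","H0","H0","H0","H1","H1","H2","H0"]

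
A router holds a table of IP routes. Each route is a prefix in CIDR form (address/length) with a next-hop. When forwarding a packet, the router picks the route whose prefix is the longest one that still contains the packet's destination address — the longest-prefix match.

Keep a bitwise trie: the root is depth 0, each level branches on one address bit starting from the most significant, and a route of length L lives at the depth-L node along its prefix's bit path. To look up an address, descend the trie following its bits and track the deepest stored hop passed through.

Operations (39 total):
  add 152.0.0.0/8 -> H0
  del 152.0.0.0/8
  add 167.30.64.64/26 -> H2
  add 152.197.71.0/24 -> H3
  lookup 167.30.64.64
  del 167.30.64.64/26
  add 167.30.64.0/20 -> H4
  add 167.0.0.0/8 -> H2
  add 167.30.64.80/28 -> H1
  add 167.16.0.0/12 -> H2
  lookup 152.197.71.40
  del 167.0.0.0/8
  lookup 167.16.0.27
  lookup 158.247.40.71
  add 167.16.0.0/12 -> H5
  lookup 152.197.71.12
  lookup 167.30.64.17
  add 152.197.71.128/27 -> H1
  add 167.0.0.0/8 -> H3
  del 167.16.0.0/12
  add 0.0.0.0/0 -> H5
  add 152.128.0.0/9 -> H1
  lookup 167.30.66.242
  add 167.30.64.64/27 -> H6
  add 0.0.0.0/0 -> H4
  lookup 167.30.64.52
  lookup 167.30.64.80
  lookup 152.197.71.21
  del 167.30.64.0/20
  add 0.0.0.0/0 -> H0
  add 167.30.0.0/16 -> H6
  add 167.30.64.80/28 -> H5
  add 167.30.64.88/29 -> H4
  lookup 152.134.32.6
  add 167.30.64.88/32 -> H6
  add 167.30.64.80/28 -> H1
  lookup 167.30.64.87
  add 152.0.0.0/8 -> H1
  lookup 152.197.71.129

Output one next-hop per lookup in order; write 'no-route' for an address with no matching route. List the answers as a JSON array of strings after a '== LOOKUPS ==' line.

Apply in order:
  + 152.0.0.0/8 (H0) depth=8
  del 152.0.0.0/8 (clear depth 8)
  + 167.30.64.64/26 (H2) depth=26
  + 152.197.71.0/24 (H3) depth=24
  lookup 167.30.64.64: bits 10100111000111100100000001 walk d0:-→d1:-→d2:-→d3:-→d4:-→d5:-→d6:-→d7:-→d8:-→d9:-→d10:-→d11:-→d12:-→d13:-→d14:-→d15:-→d16:-→d17:-→d18:-→d19:-→d20:-→d21:-→d22:-→d23:-→d24:-→d25:-→d26:H2 -> H2
  del 167.30.64.64/26 (clear depth 26)
  + 167.30.64.0/20 (H4) depth=20
  + 167.0.0.0/8 (H2) depth=8
  + 167.30.64.80/28 (H1) depth=28
  + 167.16.0.0/12 (H2) depth=12
  lookup 152.197.71.40: bits 100110001100010101000111 walk d0:-→d1:-→d2:-→d3:-→d4:-→d5:-→d6:-→d7:-→d8:-→d9:-→d10:-→d11:-→d12:-→d13:-→d14:-→d15:-→d16:-→d17:-→d18:-→d19:-→d20:-→d21:-→d22:-→d23:-→d24:H3 -> H3
  del 167.0.0.0/8 (clear depth 8)
  lookup 167.16.0.27: bits 101001110001 walk d0:-→d1:-→d2:-→d3:-→d4:-→d5:-→d6:-→d7:-→d8:-→d9:-→d10:-→d11:-→d12:H2 -> H2
  lookup 158.247.40.71: bits 10011 walk d0:-→d1:-→d2:-→d3:-→d4:-→d5:- -> no-route
  + 167.16.0.0/12 (H5) depth=12
  lookup 152.197.71.12: bits 100110001100010101000111 walk d0:-→d1:-→d2:-→d3:-→d4:-→d5:-→d6:-→d7:-→d8:-→d9:-→d10:-→d11:-→d12:-→d13:-→d14:-→d15:-→d16:-→d17:-→d18:-→d19:-→d20:-→d21:-→d22:-→d23:-→d24:H3 -> H3
  lookup 167.30.64.17: bits 1010011100011110010000000 walk d0:-→d1:-→d2:-→d3:-→d4:-→d5:-→d6:-→d7:-→d8:-→d9:-→d10:-→d11:-→d12:H5→d13:-→d14:-→d15:-→d16:-→d17:-→d18:-→d19:-→d20:H4→d21:-→d22:-→d23:-→d24:-→d25:- -> H4
  + 152.197.71.128/27 (H1) depth=27
  + 167.0.0.0/8 (H3) depth=8
  del 167.16.0.0/12 (clear depth 12)
  + 0.0.0.0/0 (H5) depth=0
  + 152.128.0.0/9 (H1) depth=9
  lookup 167.30.66.242: bits 1010011100011110010000 walk d0:H5→d1:-→d2:-→d3:-→d4:-→d5:-→d6:-→d7:-→d8:H3→d9:-→d10:-→d11:-→d12:-→d13:-→d14:-→d15:-→d16:-→d17:-→d18:-→d19:-→d20:H4→d21:-→d22:- -> H4
  + 167.30.64.64/27 (H6) depth=27
  + 0.0.0.0/0 (H4) depth=0
  lookup 167.30.64.52: bits 1010011100011110010000000 walk d0:H4→d1:-→d2:-→d3:-→d4:-→d5:-→d6:-→d7:-→d8:H3→d9:-→d10:-→d11:-→d12:-→d13:-→d14:-→d15:-→d16:-→d17:-→d18:-→d19:-→d20:H4→d21:-→d22:-→d23:-→d24:-→d25:- -> H4
  lookup 167.30.64.80: bits 1010011100011110010000000101 walk d0:H4→d1:-→d2:-→d3:-→d4:-→d5:-→d6:-→d7:-→d8:H3→d9:-→d10:-→d11:-→d12:-→d13:-→d14:-→d15:-→d16:-→d17:-→d18:-→d19:-→d20:H4→d21:-→d22:-→d23:-→d24:-→d25:-→d26:-→d27:H6→d28:H1 -> H1
  lookup 152.197.71.21: bits 100110001100010101000111 walk d0:H4→d1:-→d2:-→d3:-→d4:-→d5:-→d6:-→d7:-→d8:-→d9:H1→d10:-→d11:-→d12:-→d13:-→d14:-→d15:-→d16:-→d17:-→d18:-→d19:-→d20:-→d21:-→d22:-→d23:-→d24:H3 -> H3
  del 167.30.64.0/20 (clear depth 20)
  + 0.0.0.0/0 (H0) depth=0
  + 167.30.0.0/16 (H6) depth=16
  + 167.30.64.80/28 (H5) depth=28
  + 167.30.64.88/29 (H4) depth=29
  lookup 152.134.32.6: bits 100110001 walk d0:H0→d1:-→d2:-→d3:-→d4:-→d5:-→d6:-→d7:-→d8:-→d9:H1 -> H1
  + 167.30.64.88/32 (H6) depth=32
  + 167.30.64.80/28 (H1) depth=28
  lookup 167.30.64.87: bits 1010011100011110010000000101 walk d0:H0→d1:-→d2:-→d3:-→d4:-→d5:-→d6:-→d7:-→d8:H3→d9:-→d10:-→d11:-→d12:-→d13:-→d14:-→d15:-→d16:H6→d17:-→d18:-→d19:-→d20:-→d21:-→d22:-→d23:-→d24:-→d25:-→d26:-→d27:H6→d28:H1 -> H1
  + 152.0.0.0/8 (H1) depth=8
  lookup 152.197.71.129: bits 100110001100010101000111100 walk d0:H0→d1:-→d2:-→d3:-→d4:-→d5:-→d6:-→d7:-→d8:H1→d9:H1→d10:-→d11:-→d12:-→d13:-→d14:-→d15:-→d16:-→d17:-→d18:-→d19:-→d20:-→d21:-→d22:-→d23:-→d24:H3→d25:-→d26:-→d27:H1 -> H1

== LOOKUPS ==
["H2","H3","H2","no-route","H3","H4","H4","H4","H1","H3","H1","H1","H1"]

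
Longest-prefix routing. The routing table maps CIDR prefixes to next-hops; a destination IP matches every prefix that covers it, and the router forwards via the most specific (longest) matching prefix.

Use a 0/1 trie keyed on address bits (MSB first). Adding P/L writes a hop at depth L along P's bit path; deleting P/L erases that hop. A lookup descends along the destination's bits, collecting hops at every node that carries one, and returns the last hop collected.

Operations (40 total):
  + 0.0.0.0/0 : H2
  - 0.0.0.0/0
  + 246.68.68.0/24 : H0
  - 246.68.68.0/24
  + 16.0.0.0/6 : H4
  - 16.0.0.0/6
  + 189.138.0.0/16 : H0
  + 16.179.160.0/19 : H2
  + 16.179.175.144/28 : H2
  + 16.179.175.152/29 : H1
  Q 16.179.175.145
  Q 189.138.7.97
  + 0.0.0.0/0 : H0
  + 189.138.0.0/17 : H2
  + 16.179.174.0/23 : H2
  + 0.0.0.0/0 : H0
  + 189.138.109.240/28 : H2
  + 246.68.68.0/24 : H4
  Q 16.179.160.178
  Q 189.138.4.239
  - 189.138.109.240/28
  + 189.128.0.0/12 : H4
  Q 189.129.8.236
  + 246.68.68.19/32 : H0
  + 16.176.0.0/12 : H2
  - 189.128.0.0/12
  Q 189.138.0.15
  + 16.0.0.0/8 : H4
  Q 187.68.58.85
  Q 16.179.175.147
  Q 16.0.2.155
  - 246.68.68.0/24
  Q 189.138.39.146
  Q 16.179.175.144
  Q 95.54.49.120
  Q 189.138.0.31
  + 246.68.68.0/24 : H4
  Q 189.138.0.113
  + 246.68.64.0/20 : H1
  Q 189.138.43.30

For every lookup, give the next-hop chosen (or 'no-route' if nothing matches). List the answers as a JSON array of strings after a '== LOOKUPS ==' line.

Apply in order:
  + 0.0.0.0/0 (H2) depth=0
  - 0.0.0.0/0 clear@0
  + 246.68.68.0/24 (H0) depth=24
  - 246.68.68.0/24 clear@24
  + 16.0.0.0/6 (H4) depth=6
  - 16.0.0.0/6 clear@6
  + 189.138.0.0/16 (H0) depth=16
  + 16.179.160.0/19 (H2) depth=19
  + 16.179.175.144/28 (H2) depth=28
  + 16.179.175.152/29 (H1) depth=29
  Q 16.179.175.145: descend 0001000010110011101011111001 ; hops seen [H2,H2] ; pick H2
  Q 189.138.7.97: descend 1011110110001010 ; hops seen [H0] ; pick H0
  + 0.0.0.0/0 (H0) depth=0
  + 189.138.0.0/17 (H2) depth=17
  + 16.179.174.0/23 (H2) depth=23
  + 0.0.0.0/0 (H0) depth=0
  + 189.138.109.240/28 (H2) depth=28
  + 246.68.68.0/24 (H4) depth=24
  Q 16.179.160.178: descend 00010000101100111010 ; hops seen [H0,H2] ; pick H2
  Q 189.138.4.239: descend 10111101100010100 ; hops seen [H0,H0,H2] ; pick H2
  - 189.138.109.240/28 clear@28
  + 189.128.0.0/12 (H4) depth=12
  Q 189.129.8.236: descend 101111011000 ; hops seen [H0,H4] ; pick H4
  + 246.68.68.19/32 (H0) depth=32
  + 16.176.0.0/12 (H2) depth=12
  - 189.128.0.0/12 clear@12
  Q 189.138.0.15: descend 10111101100010100 ; hops seen [H0,H0,H2] ; pick H2
  + 16.0.0.0/8 (H4) depth=8
  Q 187.68.58.85: descend 10111 ; hops seen [H0] ; pick H0
  Q 16.179.175.147: descend 0001000010110011101011111001 ; hops seen [H0,H4,H2,H2,H2,H2] ; pick H2
  Q 16.0.2.155: descend 00010000 ; hops seen [H0,H4] ; pick H4
  - 246.68.68.0/24 clear@24
  Q 189.138.39.146: descend 10111101100010100 ; hops seen [H0,H0,H2] ; pick H2
  Q 16.179.175.144: descend 0001000010110011101011111001 ; hops seen [H0,H4,H2,H2,H2,H2] ; pick H2
  Q 95.54.49.120: descend 0 ; hops seen [H0] ; pick H0
  Q 189.138.0.31: descend 10111101100010100 ; hops seen [H0,H0,H2] ; pick H2
  + 246.68.68.0/24 (H4) depth=24
  Q 189.138.0.113: descend 10111101100010100 ; hops seen [H0,H0,H2] ; pick H2
  + 246.68.64.0/20 (H1) depth=20
  Q 189.138.43.30: descend 10111101100010100 ; hops seen [H0,H0,H2] ; pick H2

== LOOKUPS ==
["H2","H0","H2","H2","H4","H2","H0","H2","H4","H2","H2","H0","H2","H2","H2"]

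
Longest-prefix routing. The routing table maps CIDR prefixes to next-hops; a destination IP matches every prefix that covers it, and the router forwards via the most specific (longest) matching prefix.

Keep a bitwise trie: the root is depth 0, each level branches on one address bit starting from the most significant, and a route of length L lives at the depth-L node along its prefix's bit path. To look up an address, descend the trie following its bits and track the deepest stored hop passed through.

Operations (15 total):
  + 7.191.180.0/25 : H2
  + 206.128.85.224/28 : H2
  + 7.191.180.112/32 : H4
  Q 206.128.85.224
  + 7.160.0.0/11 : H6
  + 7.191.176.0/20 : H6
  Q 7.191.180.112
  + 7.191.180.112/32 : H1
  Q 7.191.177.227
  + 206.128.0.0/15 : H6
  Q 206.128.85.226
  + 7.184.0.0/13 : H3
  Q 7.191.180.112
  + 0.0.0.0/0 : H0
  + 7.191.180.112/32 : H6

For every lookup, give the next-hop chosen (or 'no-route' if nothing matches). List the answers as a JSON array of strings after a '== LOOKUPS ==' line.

Process each operation:
  add 7.191.180.0/25 -> H2 at depth 25
  add 206.128.85.224/28 -> H2 at depth 28
  add 7.191.180.112/32 -> H4 at depth 32
  Q 206.128.85.224: descend 1100111010000000010101011110 ; hops seen [H2] ; pick H2
  add 7.160.0.0/11 -> H6 at depth 11
  add 7.191.176.0/20 -> H6 at depth 20
  Q 7.191.180.112: descend 00000111101111111011010001110000 ; hops seen [H6,H6,H2,H4] ; pick H4
  add 7.191.180.112/32 -> H1 at depth 32
  Q 7.191.177.227: descend 000001111011111110110 ; hops seen [H6,H6] ; pick H6
  add 206.128.0.0/15 -> H6 at depth 15
  Q 206.128.85.226: descend 1100111010000000010101011110 ; hops seen [H6,H2] ; pick H2
  add 7.184.0.0/13 -> H3 at depth 13
  Q 7.191.180.112: descend 00000111101111111011010001110000 ; hops seen [H6,H3,H6,H2,H1] ; pick H1
  add 0.0.0.0/0 -> H0 at depth 0
  add 7.191.180.112/32 -> H6 at depth 32

== LOOKUPS ==
["H2","H4","H6","H2","H1"]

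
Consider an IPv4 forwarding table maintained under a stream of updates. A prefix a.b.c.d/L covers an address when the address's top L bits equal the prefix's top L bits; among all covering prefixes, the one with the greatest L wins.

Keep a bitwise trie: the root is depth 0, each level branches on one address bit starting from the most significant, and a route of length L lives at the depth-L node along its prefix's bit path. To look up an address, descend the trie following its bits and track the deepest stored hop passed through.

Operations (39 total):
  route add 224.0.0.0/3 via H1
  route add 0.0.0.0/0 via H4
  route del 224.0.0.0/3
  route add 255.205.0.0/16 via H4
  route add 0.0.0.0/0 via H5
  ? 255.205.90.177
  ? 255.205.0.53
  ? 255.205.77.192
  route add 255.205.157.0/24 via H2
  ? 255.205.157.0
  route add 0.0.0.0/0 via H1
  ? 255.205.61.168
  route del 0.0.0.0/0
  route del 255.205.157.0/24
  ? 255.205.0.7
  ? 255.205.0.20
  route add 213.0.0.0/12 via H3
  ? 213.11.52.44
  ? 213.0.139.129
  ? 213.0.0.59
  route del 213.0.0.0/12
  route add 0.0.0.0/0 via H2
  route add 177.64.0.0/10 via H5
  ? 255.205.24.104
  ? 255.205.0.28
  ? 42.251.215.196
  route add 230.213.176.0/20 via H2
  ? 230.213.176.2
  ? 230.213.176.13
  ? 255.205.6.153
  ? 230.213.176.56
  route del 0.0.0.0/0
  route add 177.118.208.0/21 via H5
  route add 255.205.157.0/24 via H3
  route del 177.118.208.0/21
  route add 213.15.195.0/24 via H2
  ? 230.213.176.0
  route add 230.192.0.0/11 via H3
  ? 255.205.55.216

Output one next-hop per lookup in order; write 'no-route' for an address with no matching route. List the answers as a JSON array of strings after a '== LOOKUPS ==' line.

Process each operation:
  + 224.0.0.0/3 (H1) depth=3
  + 0.0.0.0/0 (H4) depth=0
  - 224.0.0.0/3 clear@3
  + 255.205.0.0/16 (H4) depth=16
  + 0.0.0.0/0 (H5) depth=0
  lookup 255.205.90.177: bits 1111111111001101 walk d0:H5→d1:-→d2:-→d3:-→d4:-→d5:-→d6:-→d7:-→d8:-→d9:-→d10:-→d11:-→d12:-→d13:-→d14:-→d15:-→d16:H4 -> H4
  lookup 255.205.0.53: bits 1111111111001101 walk d0:H5→d1:-→d2:-→d3:-→d4:-→d5:-→d6:-→d7:-→d8:-→d9:-→d10:-→d11:-→d12:-→d13:-→d14:-→d15:-→d16:H4 -> H4
  lookup 255.205.77.192: bits 1111111111001101 walk d0:H5→d1:-→d2:-→d3:-→d4:-→d5:-→d6:-→d7:-→d8:-→d9:-→d10:-→d11:-→d12:-→d13:-→d14:-→d15:-→d16:H4 -> H4
  + 255.205.157.0/24 (H2) depth=24
  lookup 255.205.157.0: bits 111111111100110110011101 walk d0:H5→d1:-→d2:-→d3:-→d4:-→d5:-→d6:-→d7:-→d8:-→d9:-→d10:-→d11:-→d12:-→d13:-→d14:-→d15:-→d16:H4→d17:-→d18:-→d19:-→d20:-→d21:-→d22:-→d23:-→d24:H2 -> H2
  + 0.0.0.0/0 (H1) depth=0
  lookup 255.205.61.168: bits 1111111111001101 walk d0:H1→d1:-→d2:-→d3:-→d4:-→d5:-→d6:-→d7:-→d8:-→d9:-→d10:-→d11:-→d12:-→d13:-→d14:-→d15:-→d16:H4 -> H4
  - 0.0.0.0/0 clear@0
  - 255.205.157.0/24 clear@24
  lookup 255.205.0.7: bits 1111111111001101 walk d0:-→d1:-→d2:-→d3:-→d4:-→d5:-→d6:-→d7:-→d8:-→d9:-→d10:-→d11:-→d12:-→d13:-→d14:-→d15:-→d16:H4 -> H4
  lookup 255.205.0.20: bits 1111111111001101 walk d0:-→d1:-→d2:-→d3:-→d4:-→d5:-→d6:-→d7:-→d8:-→d9:-→d10:-→d11:-→d12:-→d13:-→d14:-→d15:-→d16:H4 -> H4
  + 213.0.0.0/12 (H3) depth=12
  lookup 213.11.52.44: bits 110101010000 walk d0:-→d1:-→d2:-→d3:-→d4:-→d5:-→d6:-→d7:-→d8:-→d9:-→d10:-→d11:-→d12:H3 -> H3
  lookup 213.0.139.129: bits 110101010000 walk d0:-→d1:-→d2:-→d3:-→d4:-→d5:-→d6:-→d7:-→d8:-→d9:-→d10:-→d11:-→d12:H3 -> H3
  lookup 213.0.0.59: bits 110101010000 walk d0:-→d1:-→d2:-→d3:-→d4:-→d5:-→d6:-→d7:-→d8:-→d9:-→d10:-→d11:-→d12:H3 -> H3
  - 213.0.0.0/12 clear@12
  + 0.0.0.0/0 (H2) depth=0
  + 177.64.0.0/10 (H5) depth=10
  lookup 255.205.24.104: bits 1111111111001101 walk d0:H2→d1:-→d2:-→d3:-→d4:-→d5:-→d6:-→d7:-→d8:-→d9:-→d10:-→d11:-→d12:-→d13:-→d14:-→d15:-→d16:H4 -> H4
  lookup 255.205.0.28: bits 1111111111001101 walk d0:H2→d1:-→d2:-→d3:-→d4:-→d5:-→d6:-→d7:-→d8:-→d9:-→d10:-→d11:-→d12:-→d13:-→d14:-→d15:-→d16:H4 -> H4
  lookup 42.251.215.196: bits ε walk d0:H2 -> H2
  + 230.213.176.0/20 (H2) depth=20
  lookup 230.213.176.2: bits 11100110110101011011 walk d0:H2→d1:-→d2:-→d3:-→d4:-→d5:-→d6:-→d7:-→d8:-→d9:-→d10:-→d11:-→d12:-→d13:-→d14:-→d15:-→d16:-→d17:-→d18:-→d19:-→d20:H2 -> H2
  lookup 230.213.176.13: bits 11100110110101011011 walk d0:H2→d1:-→d2:-→d3:-→d4:-→d5:-→d6:-→d7:-→d8:-→d9:-→d10:-→d11:-→d12:-→d13:-→d14:-→d15:-→d16:-→d17:-→d18:-→d19:-→d20:H2 -> H2
  lookup 255.205.6.153: bits 1111111111001101 walk d0:H2→d1:-→d2:-→d3:-→d4:-→d5:-→d6:-→d7:-→d8:-→d9:-→d10:-→d11:-→d12:-→d13:-→d14:-→d15:-→d16:H4 -> H4
  lookup 230.213.176.56: bits 11100110110101011011 walk d0:H2→d1:-→d2:-→d3:-→d4:-→d5:-→d6:-→d7:-→d8:-→d9:-→d10:-→d11:-→d12:-→d13:-→d14:-→d15:-→d16:-→d17:-→d18:-→d19:-→d20:H2 -> H2
  - 0.0.0.0/0 clear@0
  + 177.118.208.0/21 (H5) depth=21
  + 255.205.157.0/24 (H3) depth=24
  - 177.118.208.0/21 clear@21
  + 213.15.195.0/24 (H2) depth=24
  lookup 230.213.176.0: bits 11100110110101011011 walk d0:-→d1:-→d2:-→d3:-→d4:-→d5:-→d6:-→d7:-→d8:-→d9:-→d10:-→d11:-→d12:-→d13:-→d14:-→d15:-→d16:-→d17:-→d18:-→d19:-→d20:H2 -> H2
  + 230.192.0.0/11 (H3) depth=11
  lookup 255.205.55.216: bits 1111111111001101 walk d0:-→d1:-→d2:-→d3:-→d4:-→d5:-→d6:-→d7:-→d8:-→d9:-→d10:-→d11:-→d12:-→d13:-→d14:-→d15:-→d16:H4 -> H4

== LOOKUPS ==
["H4","H4","H4","H2","H4","H4","H4","H3","H3","H3","H4","H4","H2","H2","H2","H4","H2","H2","H4"]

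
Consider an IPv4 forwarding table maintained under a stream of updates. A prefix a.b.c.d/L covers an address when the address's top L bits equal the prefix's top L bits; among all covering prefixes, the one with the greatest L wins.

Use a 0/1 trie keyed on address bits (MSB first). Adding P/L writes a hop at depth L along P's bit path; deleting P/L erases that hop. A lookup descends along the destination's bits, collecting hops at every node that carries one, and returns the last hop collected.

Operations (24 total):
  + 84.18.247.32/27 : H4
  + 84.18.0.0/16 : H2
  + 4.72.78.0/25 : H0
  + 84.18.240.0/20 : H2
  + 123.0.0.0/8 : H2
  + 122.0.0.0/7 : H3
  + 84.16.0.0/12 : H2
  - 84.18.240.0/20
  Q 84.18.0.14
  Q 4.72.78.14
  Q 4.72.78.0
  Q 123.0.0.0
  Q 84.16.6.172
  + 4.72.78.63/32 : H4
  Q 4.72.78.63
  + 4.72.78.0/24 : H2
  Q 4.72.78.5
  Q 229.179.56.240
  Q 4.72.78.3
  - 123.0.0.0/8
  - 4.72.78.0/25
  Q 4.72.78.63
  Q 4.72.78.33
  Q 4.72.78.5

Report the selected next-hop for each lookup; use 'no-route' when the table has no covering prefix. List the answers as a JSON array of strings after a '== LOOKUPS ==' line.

Process each operation:
  + 84.18.247.32/27 (H4) depth=27
  + 84.18.0.0/16 (H2) depth=16
  + 4.72.78.0/25 (H0) depth=25
  + 84.18.240.0/20 (H2) depth=20
  + 123.0.0.0/8 (H2) depth=8
  + 122.0.0.0/7 (H3) depth=7
  + 84.16.0.0/12 (H2) depth=12
  del 84.18.240.0/20 (clear depth 20)
  ? 84.18.0.14  path d0:-→d1:-→d2:-→d3:-→d4:-→d5:-→d6:-→d7:-→d8:-→d9:-→d10:-→d11:-→d12:H2→d13:-→d14:-→d15:-→d16:H2  best=H2
  ? 4.72.78.14  path d0:-→d1:-→d2:-→d3:-→d4:-→d5:-→d6:-→d7:-→d8:-→d9:-→d10:-→d11:-→d12:-→d13:-→d14:-→d15:-→d16:-→d17:-→d18:-→d19:-→d20:-→d21:-→d22:-→d23:-→d24:-→d25:H0  best=H0
  ? 4.72.78.0  path d0:-→d1:-→d2:-→d3:-→d4:-→d5:-→d6:-→d7:-→d8:-→d9:-→d10:-→d11:-→d12:-→d13:-→d14:-→d15:-→d16:-→d17:-→d18:-→d19:-→d20:-→d21:-→d22:-→d23:-→d24:-→d25:H0  best=H0
  ? 123.0.0.0  path d0:-→d1:-→d2:-→d3:-→d4:-→d5:-→d6:-→d7:H3→d8:H2  best=H2
  ? 84.16.6.172  path d0:-→d1:-→d2:-→d3:-→d4:-→d5:-→d6:-→d7:-→d8:-→d9:-→d10:-→d11:-→d12:H2→d13:-→d14:-  best=H2
  + 4.72.78.63/32 (H4) depth=32
  ? 4.72.78.63  path d0:-→d1:-→d2:-→d3:-→d4:-→d5:-→d6:-→d7:-→d8:-→d9:-→d10:-→d11:-→d12:-→d13:-→d14:-→d15:-→d16:-→d17:-→d18:-→d19:-→d20:-→d21:-→d22:-→d23:-→d24:-→d25:H0→d26:-→d27:-→d28:-→d29:-→d30:-→d31:-→d32:H4  best=H4
  + 4.72.78.0/24 (H2) depth=24
  ? 4.72.78.5  path d0:-→d1:-→d2:-→d3:-→d4:-→d5:-→d6:-→d7:-→d8:-→d9:-→d10:-→d11:-→d12:-→d13:-→d14:-→d15:-→d16:-→d17:-→d18:-→d19:-→d20:-→d21:-→d22:-→d23:-→d24:H2→d25:H0→d26:-  best=H0
  ? 229.179.56.240  path d0:-  best=no-route
  ? 4.72.78.3  path d0:-→d1:-→d2:-→d3:-→d4:-→d5:-→d6:-→d7:-→d8:-→d9:-→d10:-→d11:-→d12:-→d13:-→d14:-→d15:-→d16:-→d17:-→d18:-→d19:-→d20:-→d21:-→d22:-→d23:-→d24:H2→d25:H0→d26:-  best=H0
  del 123.0.0.0/8 (clear depth 8)
  del 4.72.78.0/25 (clear depth 25)
  ? 4.72.78.63  path d0:-→d1:-→d2:-→d3:-→d4:-→d5:-→d6:-→d7:-→d8:-→d9:-→d10:-→d11:-→d12:-→d13:-→d14:-→d15:-→d16:-→d17:-→d18:-→d19:-→d20:-→d21:-→d22:-→d23:-→d24:H2→d25:-→d26:-→d27:-→d28:-→d29:-→d30:-→d31:-→d32:H4  best=H4
  ? 4.72.78.33  path d0:-→d1:-→d2:-→d3:-→d4:-→d5:-→d6:-→d7:-→d8:-→d9:-→d10:-→d11:-→d12:-→d13:-→d14:-→d15:-→d16:-→d17:-→d18:-→d19:-→d20:-→d21:-→d22:-→d23:-→d24:H2→d25:-→d26:-→d27:-  best=H2
  ? 4.72.78.5  path d0:-→d1:-→d2:-→d3:-→d4:-→d5:-→d6:-→d7:-→d8:-→d9:-→d10:-→d11:-→d12:-→d13:-→d14:-→d15:-→d16:-→d17:-→d18:-→d19:-→d20:-→d21:-→d22:-→d23:-→d24:H2→d25:-→d26:-  best=H2

== LOOKUPS ==
["H2","H0","H0","H2","H2","H4","H0","no-route","H0","H4","H2","H2"]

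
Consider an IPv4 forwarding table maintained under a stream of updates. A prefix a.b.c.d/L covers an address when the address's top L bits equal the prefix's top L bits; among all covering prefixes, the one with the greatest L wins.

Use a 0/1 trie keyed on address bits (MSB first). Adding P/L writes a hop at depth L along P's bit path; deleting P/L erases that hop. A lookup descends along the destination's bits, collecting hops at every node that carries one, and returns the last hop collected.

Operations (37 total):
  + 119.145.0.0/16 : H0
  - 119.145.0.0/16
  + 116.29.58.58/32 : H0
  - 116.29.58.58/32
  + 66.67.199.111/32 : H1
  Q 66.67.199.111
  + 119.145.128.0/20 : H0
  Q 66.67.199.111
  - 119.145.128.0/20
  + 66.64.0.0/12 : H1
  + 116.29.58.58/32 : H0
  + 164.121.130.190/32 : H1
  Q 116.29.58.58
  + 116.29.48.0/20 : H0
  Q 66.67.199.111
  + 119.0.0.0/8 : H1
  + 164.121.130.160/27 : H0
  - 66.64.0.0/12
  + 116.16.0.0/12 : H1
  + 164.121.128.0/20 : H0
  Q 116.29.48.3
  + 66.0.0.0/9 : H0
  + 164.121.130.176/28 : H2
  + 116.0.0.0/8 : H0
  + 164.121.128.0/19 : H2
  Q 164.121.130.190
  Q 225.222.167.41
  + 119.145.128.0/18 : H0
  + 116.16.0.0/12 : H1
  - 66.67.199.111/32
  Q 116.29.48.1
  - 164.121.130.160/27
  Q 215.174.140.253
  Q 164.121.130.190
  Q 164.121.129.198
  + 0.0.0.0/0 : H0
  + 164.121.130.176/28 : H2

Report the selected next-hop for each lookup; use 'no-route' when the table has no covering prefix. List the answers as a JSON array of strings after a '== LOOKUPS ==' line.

Apply in order:
  add 119.145.0.0/16 -> H0 at depth 16
  - 119.145.0.0/16 clear@16
  add 116.29.58.58/32 -> H0 at depth 32
  - 116.29.58.58/32 clear@32
  add 66.67.199.111/32 -> H1 at depth 32
  ? 66.67.199.111  path d0:-→d1:-→d2:-→d3:-→d4:-→d5:-→d6:-→d7:-→d8:-→d9:-→d10:-→d11:-→d12:-→d13:-→d14:-→d15:-→d16:-→d17:-→d18:-→d19:-→d20:-→d21:-→d22:-→d23:-→d24:-→d25:-→d26:-→d27:-→d28:-→d29:-→d30:-→d31:-→d32:H1  best=H1
  add 119.145.128.0/20 -> H0 at depth 20
  ? 66.67.199.111  path d0:-→d1:-→d2:-→d3:-→d4:-→d5:-→d6:-→d7:-→d8:-→d9:-→d10:-→d11:-→d12:-→d13:-→d14:-→d15:-→d16:-→d17:-→d18:-→d19:-→d20:-→d21:-→d22:-→d23:-→d24:-→d25:-→d26:-→d27:-→d28:-→d29:-→d30:-→d31:-→d32:H1  best=H1
  - 119.145.128.0/20 clear@20
  add 66.64.0.0/12 -> H1 at depth 12
  add 116.29.58.58/32 -> H0 at depth 32
  add 164.121.130.190/32 -> H1 at depth 32
  ? 116.29.58.58  path d0:-→d1:-→d2:-→d3:-→d4:-→d5:-→d6:-→d7:-→d8:-→d9:-→d10:-→d11:-→d12:-→d13:-→d14:-→d15:-→d16:-→d17:-→d18:-→d19:-→d20:-→d21:-→d22:-→d23:-→d24:-→d25:-→d26:-→d27:-→d28:-→d29:-→d30:-→d31:-→d32:H0  best=H0
  add 116.29.48.0/20 -> H0 at depth 20
  ? 66.67.199.111  path d0:-→d1:-→d2:-→d3:-→d4:-→d5:-→d6:-→d7:-→d8:-→d9:-→d10:-→d11:-→d12:H1→d13:-→d14:-→d15:-→d16:-→d17:-→d18:-→d19:-→d20:-→d21:-→d22:-→d23:-→d24:-→d25:-→d26:-→d27:-→d28:-→d29:-→d30:-→d31:-→d32:H1  best=H1
  add 119.0.0.0/8 -> H1 at depth 8
  add 164.121.130.160/27 -> H0 at depth 27
  - 66.64.0.0/12 clear@12
  add 116.16.0.0/12 -> H1 at depth 12
  add 164.121.128.0/20 -> H0 at depth 20
  ? 116.29.48.3  path d0:-→d1:-→d2:-→d3:-→d4:-→d5:-→d6:-→d7:-→d8:-→d9:-→d10:-→d11:-→d12:H1→d13:-→d14:-→d15:-→d16:-→d17:-→d18:-→d19:-→d20:H0  best=H0
  add 66.0.0.0/9 -> H0 at depth 9
  add 164.121.130.176/28 -> H2 at depth 28
  add 116.0.0.0/8 -> H0 at depth 8
  add 164.121.128.0/19 -> H2 at depth 19
  ? 164.121.130.190  path d0:-→d1:-→d2:-→d3:-→d4:-→d5:-→d6:-→d7:-→d8:-→d9:-→d10:-→d11:-→d12:-→d13:-→d14:-→d15:-→d16:-→d17:-→d18:-→d19:H2→d20:H0→d21:-→d22:-→d23:-→d24:-→d25:-→d26:-→d27:H0→d28:H2→d29:-→d30:-→d31:-→d32:H1  best=H1
  ? 225.222.167.41  path d0:-→d1:-  best=no-route
  add 119.145.128.0/18 -> H0 at depth 18
  add 116.16.0.0/12 -> H1 at depth 12
  - 66.67.199.111/32 clear@32
  ? 116.29.48.1  path d0:-→d1:-→d2:-→d3:-→d4:-→d5:-→d6:-→d7:-→d8:H0→d9:-→d10:-→d11:-→d12:H1→d13:-→d14:-→d15:-→d16:-→d17:-→d18:-→d19:-→d20:H0  best=H0
  - 164.121.130.160/27 clear@27
  ? 215.174.140.253  path d0:-→d1:-  best=no-route
  ? 164.121.130.190  path d0:-→d1:-→d2:-→d3:-→d4:-→d5:-→d6:-→d7:-→d8:-→d9:-→d10:-→d11:-→d12:-→d13:-→d14:-→d15:-→d16:-→d17:-→d18:-→d19:H2→d20:H0→d21:-→d22:-→d23:-→d24:-→d25:-→d26:-→d27:-→d28:H2→d29:-→d30:-→d31:-→d32:H1  best=H1
  ? 164.121.129.198  path d0:-→d1:-→d2:-→d3:-→d4:-→d5:-→d6:-→d7:-→d8:-→d9:-→d10:-→d11:-→d12:-→d13:-→d14:-→d15:-→d16:-→d17:-→d18:-→d19:H2→d20:H0→d21:-→d22:-  best=H0
  add 0.0.0.0/0 -> H0 at depth 0
  add 164.121.130.176/28 -> H2 at depth 28

== LOOKUPS ==
["H1","H1","H0","H1","H0","H1","no-route","H0","no-route","H1","H0"]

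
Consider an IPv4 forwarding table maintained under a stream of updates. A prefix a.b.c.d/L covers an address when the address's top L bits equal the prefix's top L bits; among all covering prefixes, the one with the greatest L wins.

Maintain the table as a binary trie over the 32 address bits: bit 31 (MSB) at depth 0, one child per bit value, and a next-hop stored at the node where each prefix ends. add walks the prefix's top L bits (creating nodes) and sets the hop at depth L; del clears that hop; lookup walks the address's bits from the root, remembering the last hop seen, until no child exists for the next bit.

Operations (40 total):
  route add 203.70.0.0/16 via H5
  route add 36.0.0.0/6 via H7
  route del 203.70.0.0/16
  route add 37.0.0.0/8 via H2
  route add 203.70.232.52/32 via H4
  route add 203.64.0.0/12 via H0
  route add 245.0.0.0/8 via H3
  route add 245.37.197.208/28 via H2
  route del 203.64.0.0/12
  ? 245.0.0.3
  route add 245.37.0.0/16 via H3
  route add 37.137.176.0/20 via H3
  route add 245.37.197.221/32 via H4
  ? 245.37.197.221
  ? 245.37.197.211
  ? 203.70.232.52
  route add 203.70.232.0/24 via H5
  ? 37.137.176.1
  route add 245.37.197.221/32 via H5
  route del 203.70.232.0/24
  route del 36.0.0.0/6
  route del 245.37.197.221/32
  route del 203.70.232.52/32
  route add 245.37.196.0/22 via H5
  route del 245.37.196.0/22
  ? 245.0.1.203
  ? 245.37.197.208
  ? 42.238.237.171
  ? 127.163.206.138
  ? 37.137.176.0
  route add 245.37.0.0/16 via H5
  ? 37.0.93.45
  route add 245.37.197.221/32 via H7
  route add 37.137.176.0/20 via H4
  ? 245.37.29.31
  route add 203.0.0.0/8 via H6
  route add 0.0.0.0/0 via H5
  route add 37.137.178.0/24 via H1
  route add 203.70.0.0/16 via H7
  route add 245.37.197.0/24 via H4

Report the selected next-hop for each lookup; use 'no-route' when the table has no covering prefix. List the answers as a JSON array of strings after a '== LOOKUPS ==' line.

Trace:
  add 203.70.0.0/16 -> H5 at depth 16
  add 36.0.0.0/6 -> H7 at depth 6
  del 203.70.0.0/16 (clear depth 16)
  add 37.0.0.0/8 -> H2 at depth 8
  add 203.70.232.52/32 -> H4 at depth 32
  add 203.64.0.0/12 -> H0 at depth 12
  add 245.0.0.0/8 -> H3 at depth 8
  add 245.37.197.208/28 -> H2 at depth 28
  del 203.64.0.0/12 (clear depth 12)
  Q 245.0.0.3: descend 1111010100 ; hops seen [H3] ; pick H3
  add 245.37.0.0/16 -> H3 at depth 16
  add 37.137.176.0/20 -> H3 at depth 20
  add 245.37.197.221/32 -> H4 at depth 32
  Q 245.37.197.221: descend 11110101001001011100010111011101 ; hops seen [H3,H3,H2,H4] ; pick H4
  Q 245.37.197.211: descend 1111010100100101110001011101 ; hops seen [H3,H3,H2] ; pick H2
  Q 203.70.232.52: descend 11001011010001101110100000110100 ; hops seen [H4] ; pick H4
  add 203.70.232.0/24 -> H5 at depth 24
  Q 37.137.176.1: descend 00100101100010011011 ; hops seen [H7,H2,H3] ; pick H3
  add 245.37.197.221/32 -> H5 at depth 32
  del 203.70.232.0/24 (clear depth 24)
  del 36.0.0.0/6 (clear depth 6)
  del 245.37.197.221/32 (clear depth 32)
  del 203.70.232.52/32 (clear depth 32)
  add 245.37.196.0/22 -> H5 at depth 22
  del 245.37.196.0/22 (clear depth 22)
  Q 245.0.1.203: descend 1111010100 ; hops seen [H3] ; pick H3
  Q 245.37.197.208: descend 1111010100100101110001011101 ; hops seen [H3,H3,H2] ; pick H2
  Q 42.238.237.171: descend 0010 ; hops seen [∅] ; pick no-route
  Q 127.163.206.138: descend 0 ; hops seen [∅] ; pick no-route
  Q 37.137.176.0: descend 00100101100010011011 ; hops seen [H2,H3] ; pick H3
  add 245.37.0.0/16 -> H5 at depth 16
  Q 37.0.93.45: descend 00100101 ; hops seen [H2] ; pick H2
  add 245.37.197.221/32 -> H7 at depth 32
  add 37.137.176.0/20 -> H4 at depth 20
  Q 245.37.29.31: descend 1111010100100101 ; hops seen [H3,H5] ; pick H5
  add 203.0.0.0/8 -> H6 at depth 8
  add 0.0.0.0/0 -> H5 at depth 0
  add 37.137.178.0/24 -> H1 at depth 24
  add 203.70.0.0/16 -> H7 at depth 16
  add 245.37.197.0/24 -> H4 at depth 24

== LOOKUPS ==
["H3","H4","H2","H4","H3","H3","H2","no-route","no-route","H3","H2","H5"]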